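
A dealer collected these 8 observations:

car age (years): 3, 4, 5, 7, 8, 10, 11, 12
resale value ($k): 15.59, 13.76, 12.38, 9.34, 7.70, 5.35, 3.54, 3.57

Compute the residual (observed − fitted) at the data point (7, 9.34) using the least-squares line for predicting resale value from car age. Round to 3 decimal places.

n = 8, Σx = 60, Σy = 71.23, Σxy = 425.97, Σx² = 528
Sxx = Σx² − (Σx)²/n = 528 − 450 = 78
Sxy = Σxy − (Σx)(Σy)/n = 425.97 − 534.225 = -108.255
b = Sxy/Sxx = -108.255/78 = -1.387885
a = ȳ − b·x̄ = 8.90375 − (-1.387885)·7.5 = 19.312885
ŷ(7) = 19.312885 + (-1.387885)·7 = 9.597692
residual = y − ŷ = 9.34 − 9.597692 = -0.257692

-0.258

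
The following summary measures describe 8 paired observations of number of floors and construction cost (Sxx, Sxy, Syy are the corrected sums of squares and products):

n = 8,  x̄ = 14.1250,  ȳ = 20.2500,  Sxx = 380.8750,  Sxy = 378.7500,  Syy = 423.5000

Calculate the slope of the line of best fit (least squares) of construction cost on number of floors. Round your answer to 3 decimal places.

b = Sxy/Sxx = 378.75/380.875 = 0.994421

0.994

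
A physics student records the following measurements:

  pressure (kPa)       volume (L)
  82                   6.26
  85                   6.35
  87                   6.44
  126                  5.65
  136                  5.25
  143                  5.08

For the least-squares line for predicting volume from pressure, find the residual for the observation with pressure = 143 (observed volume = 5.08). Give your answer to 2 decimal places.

n = 6, Σx = 659, Σy = 35.03, Σxy = 3765.69, Σx² = 76339
Sxx = Σx² − (Σx)²/n = 76339 − 72380.166667 = 3958.833333
Sxy = Σxy − (Σx)(Σy)/n = 3765.69 − 3847.461667 = -81.771667
b = Sxy/Sxx = -81.771667/3958.833333 = -0.020655
a = ȳ − b·x̄ = 5.838333 − (-0.020655)·109.833333 = 8.106995
ŷ(143) = 8.106995 + (-0.020655)·143 = 5.153259
residual = y − ŷ = 5.08 − 5.153259 = -0.073259

-0.07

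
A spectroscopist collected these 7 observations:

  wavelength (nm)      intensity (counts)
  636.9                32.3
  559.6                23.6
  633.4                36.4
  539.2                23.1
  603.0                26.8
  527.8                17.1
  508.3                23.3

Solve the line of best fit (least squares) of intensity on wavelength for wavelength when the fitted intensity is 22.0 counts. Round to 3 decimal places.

535.081

n = 7, Σx = 4008.2, Σy = 182.6, Σxy = 106318.88, Σx² = 2311276.7
Sxx = Σx² − (Σx)²/n = 2311276.7 − 2295095.32 = 16181.38
Sxy = Σxy − (Σx)(Σy)/n = 106318.88 − 104556.76 = 1762.12
b = Sxy/Sxx = 1762.12/16181.38 = 0.108898
a = ȳ − b·x̄ = 26.085714 − 0.108898·572.6 = -36.269283
Set a + b·x = 22.0: x = (22.0 − (-36.269283)) / 0.108898 = 535.081275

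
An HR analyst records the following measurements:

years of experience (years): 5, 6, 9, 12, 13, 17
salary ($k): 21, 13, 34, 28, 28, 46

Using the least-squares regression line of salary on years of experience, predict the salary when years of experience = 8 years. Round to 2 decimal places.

23.49

n = 6, Σx = 62, Σy = 170, Σxy = 1971, Σx² = 744
Sxx = Σx² − (Σx)²/n = 744 − 640.666667 = 103.333333
Sxy = Σxy − (Σx)(Σy)/n = 1971 − 1756.666667 = 214.333333
b = Sxy/Sxx = 214.333333/103.333333 = 2.074194
a = ȳ − b·x̄ = 28.333333 − 2.074194·10.333333 = 6.9
ŷ(8) = a + b·8 = 6.9 + 2.074194·8 = 23.493548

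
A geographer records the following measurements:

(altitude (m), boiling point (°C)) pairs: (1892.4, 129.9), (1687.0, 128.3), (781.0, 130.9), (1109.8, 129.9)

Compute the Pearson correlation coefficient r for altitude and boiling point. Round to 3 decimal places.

-0.664

n = 4, Σx = 5470.2, Σy = 519, Σxy = 708660.78, Σx² = 8268763.8, Σy² = 67343.72
Sxx = Σx² − (Σx)²/n = 8268763.8 − 7480772.01 = 787991.79
Sxy = Σxy − (Σx)(Σy)/n = 708660.78 − 709758.45 = -1097.67
Syy = Σy² − (Σy)²/n = 67343.72 − 67340.25 = 3.47
r = Sxy/√(Sxx·Syy) = -1097.67/√(2734331.5113) = -1097.67/1653.581420 = -0.663814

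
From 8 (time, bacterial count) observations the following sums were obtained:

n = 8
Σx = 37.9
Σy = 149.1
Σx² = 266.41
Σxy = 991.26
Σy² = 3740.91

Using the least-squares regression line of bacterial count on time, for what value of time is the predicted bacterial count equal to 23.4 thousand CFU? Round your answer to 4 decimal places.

Sxx = Σx² − (Σx)²/n = 266.41 − 179.55125 = 86.85875
Sxy = Σxy − (Σx)(Σy)/n = 991.26 − 706.36125 = 284.89875
b = Sxy/Sxx = 284.89875/86.85875 = 3.280024
a = ȳ − b·x̄ = 18.6375 − 3.280024·4.7375 = 3.098388
Set a + b·x = 23.4: x = (23.4 − 3.098388) / 3.280024 = 6.189471

6.1895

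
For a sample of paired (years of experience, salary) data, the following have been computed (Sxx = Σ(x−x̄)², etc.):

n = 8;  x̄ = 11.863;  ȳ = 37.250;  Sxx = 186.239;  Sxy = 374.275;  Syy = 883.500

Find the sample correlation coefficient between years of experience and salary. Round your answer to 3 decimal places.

0.923

r = Sxy/√(Sxx·Syy) = 374.275/√(164542.1565) = 374.275/405.637962 = 0.922682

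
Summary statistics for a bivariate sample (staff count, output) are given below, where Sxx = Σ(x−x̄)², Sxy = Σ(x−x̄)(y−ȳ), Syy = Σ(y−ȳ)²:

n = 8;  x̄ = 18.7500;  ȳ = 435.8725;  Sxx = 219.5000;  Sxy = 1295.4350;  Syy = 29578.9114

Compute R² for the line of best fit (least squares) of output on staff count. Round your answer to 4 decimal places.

R² = Sxy²/(Sxx·Syy) = (1295.435)²/(219.5·29578.9114) = 0.258473

0.2585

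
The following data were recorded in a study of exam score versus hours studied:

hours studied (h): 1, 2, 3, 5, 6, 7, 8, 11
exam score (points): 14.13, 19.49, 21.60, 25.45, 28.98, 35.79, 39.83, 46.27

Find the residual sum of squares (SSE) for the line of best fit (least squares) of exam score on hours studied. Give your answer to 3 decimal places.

n = 8, Σx = 43, Σy = 231.54, Σxy = 1497.18, Σx² = 309, Σy² = 7541.8858
Sxx = Σx² − (Σx)²/n = 309 − 231.125 = 77.875
Sxy = Σxy − (Σx)(Σy)/n = 1497.18 − 1244.5275 = 252.6525
Syy = Σy² − (Σy)²/n = 7541.8858 − 6701.34645 = 840.53935
b = Sxy/Sxx = 252.6525/77.875 = 3.244334
SSE = Syy − b·Sxy = 840.53935 − 3.244334·252.6525 = 20.850287

20.850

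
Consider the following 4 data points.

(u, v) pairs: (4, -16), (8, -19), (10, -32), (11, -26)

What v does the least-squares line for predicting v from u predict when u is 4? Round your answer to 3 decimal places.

-15.157

n = 4, Σx = 33, Σy = -93, Σxy = -822, Σx² = 301
Sxx = Σx² − (Σx)²/n = 301 − 272.25 = 28.75
Sxy = Σxy − (Σx)(Σy)/n = -822 − (-767.25) = -54.75
b = Sxy/Sxx = -54.75/28.75 = -1.904348
a = ȳ − b·x̄ = -23.25 − (-1.904348)·8.25 = -7.539130
ŷ(4) = a + b·4 = -7.539130 + (-1.904348)·4 = -15.156522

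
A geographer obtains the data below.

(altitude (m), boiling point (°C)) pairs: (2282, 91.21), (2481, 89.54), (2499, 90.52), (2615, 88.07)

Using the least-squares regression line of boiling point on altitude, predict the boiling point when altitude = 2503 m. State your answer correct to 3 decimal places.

n = 4, Σx = 9877, Σy = 359.34, Σxy = 886802.49, Σx² = 24446111
Sxx = Σx² − (Σx)²/n = 24446111 − 24388782.25 = 57328.75
Sxy = Σxy − (Σx)(Σy)/n = 886802.49 − 887300.295 = -497.805
b = Sxy/Sxx = -497.805/57328.75 = -0.008683
a = ȳ − b·x̄ = 89.835 − (-0.008683)·2469.25 = 111.276336
ŷ(2503) = a + b·2503 = 111.276336 + (-0.008683)·2503 = 89.541937

89.542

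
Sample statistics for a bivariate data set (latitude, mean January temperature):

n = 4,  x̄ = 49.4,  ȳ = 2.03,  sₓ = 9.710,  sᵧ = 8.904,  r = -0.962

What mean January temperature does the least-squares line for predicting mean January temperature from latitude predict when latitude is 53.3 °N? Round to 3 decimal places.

-1.410

b = r · sᵧ/sₓ = -0.962 · 8.904/9.71 = -0.882147
a = ȳ − b·x̄ = 2.03 − (-0.882147)·49.4 = 45.608065
ŷ(53.3) = a + b·53.3 = 45.608065 + (-0.882147)·53.3 = -1.410374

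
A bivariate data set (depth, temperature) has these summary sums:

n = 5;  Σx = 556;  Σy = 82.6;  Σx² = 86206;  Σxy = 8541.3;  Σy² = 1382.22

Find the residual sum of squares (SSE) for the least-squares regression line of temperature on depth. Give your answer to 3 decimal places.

0.665

Sxx = Σx² − (Σx)²/n = 86206 − 61827.2 = 24378.8
Sxy = Σxy − (Σx)(Σy)/n = 8541.3 − 9185.12 = -643.82
Syy = Σy² − (Σy)²/n = 1382.22 − 1364.552 = 17.668
b = Sxy/Sxx = -643.82/24378.8 = -0.026409
SSE = Syy − b·Sxy = 17.668 − (-0.026409)·(-643.82) = 0.665350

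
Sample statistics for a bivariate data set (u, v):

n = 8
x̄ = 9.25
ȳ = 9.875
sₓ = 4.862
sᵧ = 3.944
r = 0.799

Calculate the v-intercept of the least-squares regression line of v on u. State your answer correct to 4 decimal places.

3.8797

b = r · sᵧ/sₓ = 0.799 · 3.944/4.862 = 0.648140
a = ȳ − b·x̄ = 9.875 − 0.648140·9.25 = 3.879706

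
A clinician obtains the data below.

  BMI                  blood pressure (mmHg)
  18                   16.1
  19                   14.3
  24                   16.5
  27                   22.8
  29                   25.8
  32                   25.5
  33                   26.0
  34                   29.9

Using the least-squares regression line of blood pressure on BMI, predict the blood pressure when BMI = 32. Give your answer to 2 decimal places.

n = 8, Σx = 216, Σy = 176.9, Σxy = 5011.9, Σx² = 6100
Sxx = Σx² − (Σx)²/n = 6100 − 5832 = 268
Sxy = Σxy − (Σx)(Σy)/n = 5011.9 − 4776.3 = 235.6
b = Sxy/Sxx = 235.6/268 = 0.879104
a = ȳ − b·x̄ = 22.1125 − 0.879104·27 = -1.623321
ŷ(32) = a + b·32 = -1.623321 + 0.879104·32 = 26.508022

26.51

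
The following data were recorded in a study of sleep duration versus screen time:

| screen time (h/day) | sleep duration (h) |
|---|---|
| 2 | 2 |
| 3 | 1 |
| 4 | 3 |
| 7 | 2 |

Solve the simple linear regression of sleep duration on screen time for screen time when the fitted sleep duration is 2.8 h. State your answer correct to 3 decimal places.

n = 4, Σx = 16, Σy = 8, Σxy = 33, Σx² = 78
Sxx = Σx² − (Σx)²/n = 78 − 64 = 14
Sxy = Σxy − (Σx)(Σy)/n = 33 − 32 = 1
b = Sxy/Sxx = 1/14 = 0.071429
a = ȳ − b·x̄ = 2 − 0.071429·4 = 1.714286
Set a + b·x = 2.8: x = (2.8 − 1.714286) / 0.071429 = 15.2

15.200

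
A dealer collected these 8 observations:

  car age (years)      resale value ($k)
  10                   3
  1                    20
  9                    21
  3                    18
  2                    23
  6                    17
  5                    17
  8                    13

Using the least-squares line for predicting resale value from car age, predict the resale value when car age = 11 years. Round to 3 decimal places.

9.731

n = 8, Σx = 44, Σy = 132, Σxy = 630, Σx² = 320
Sxx = Σx² − (Σx)²/n = 320 − 242 = 78
Sxy = Σxy − (Σx)(Σy)/n = 630 − 726 = -96
b = Sxy/Sxx = -96/78 = -1.230769
a = ȳ − b·x̄ = 16.5 − (-1.230769)·5.5 = 23.269231
ŷ(11) = a + b·11 = 23.269231 + (-1.230769)·11 = 9.730769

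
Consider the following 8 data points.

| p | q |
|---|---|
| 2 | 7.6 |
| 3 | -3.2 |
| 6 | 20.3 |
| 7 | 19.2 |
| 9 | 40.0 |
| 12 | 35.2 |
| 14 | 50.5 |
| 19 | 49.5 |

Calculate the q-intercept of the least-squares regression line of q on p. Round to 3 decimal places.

-0.536

n = 8, Σx = 72, Σy = 219.1, Σxy = 2691.7, Σx² = 880
Sxx = Σx² − (Σx)²/n = 880 − 648 = 232
Sxy = Σxy − (Σx)(Σy)/n = 2691.7 − 1971.9 = 719.8
b = Sxy/Sxx = 719.8/232 = 3.102586
a = ȳ − b·x̄ = 27.3875 − 3.102586·9 = -0.535776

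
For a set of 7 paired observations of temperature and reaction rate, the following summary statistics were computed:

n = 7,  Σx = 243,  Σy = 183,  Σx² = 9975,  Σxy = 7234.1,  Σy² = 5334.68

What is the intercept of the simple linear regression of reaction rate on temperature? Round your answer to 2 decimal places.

6.27

Sxx = Σx² − (Σx)²/n = 9975 − 8435.571429 = 1539.428571
Sxy = Σxy − (Σx)(Σy)/n = 7234.1 − 6352.714286 = 881.385714
b = Sxy/Sxx = 881.385714/1539.428571 = 0.572541
a = ȳ − b·x̄ = 26.142857 − 0.572541·34.714286 = 6.267511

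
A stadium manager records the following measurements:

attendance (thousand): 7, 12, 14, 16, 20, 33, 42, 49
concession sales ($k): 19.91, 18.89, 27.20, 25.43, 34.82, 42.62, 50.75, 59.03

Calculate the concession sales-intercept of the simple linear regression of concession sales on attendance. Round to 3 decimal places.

11.951

n = 8, Σx = 193, Σy = 278.65, Σxy = 8280.56, Σx² = 6299
Sxx = Σx² − (Σx)²/n = 6299 − 4656.125 = 1642.875
Sxy = Σxy − (Σx)(Σy)/n = 8280.56 − 6722.43125 = 1558.12875
b = Sxy/Sxx = 1558.12875/1642.875 = 0.948416
a = ȳ − b·x̄ = 34.83125 − 0.948416·24.125 = 11.950717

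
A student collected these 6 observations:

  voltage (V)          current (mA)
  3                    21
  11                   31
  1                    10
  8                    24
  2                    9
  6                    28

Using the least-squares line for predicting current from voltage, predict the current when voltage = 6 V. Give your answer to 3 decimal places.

22.243

n = 6, Σx = 31, Σy = 123, Σxy = 792, Σx² = 235
Sxx = Σx² − (Σx)²/n = 235 − 160.166667 = 74.833333
Sxy = Σxy − (Σx)(Σy)/n = 792 − 635.5 = 156.5
b = Sxy/Sxx = 156.5/74.833333 = 2.091314
a = ȳ − b·x̄ = 20.5 − 2.091314·5.166667 = 9.694878
ŷ(6) = a + b·6 = 9.694878 + 2.091314·6 = 22.242762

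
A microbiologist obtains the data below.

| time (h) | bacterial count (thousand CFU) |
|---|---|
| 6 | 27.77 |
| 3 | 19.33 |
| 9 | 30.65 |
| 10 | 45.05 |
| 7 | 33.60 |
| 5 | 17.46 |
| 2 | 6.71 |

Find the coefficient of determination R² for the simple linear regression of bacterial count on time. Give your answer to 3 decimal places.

n = 7, Σx = 42, Σy = 180.57, Σxy = 1286.88, Σx² = 304, Σy² = 5592.5825
Sxx = Σx² − (Σx)²/n = 304 − 252 = 52
Sxy = Σxy − (Σx)(Σy)/n = 1286.88 − 1083.42 = 203.46
Syy = Σy² − (Σy)²/n = 5592.5825 − 4657.932129 = 934.650371
R² = Sxy²/(Sxx·Syy) = (203.46)²/(52·934.650371) = 0.851737

0.852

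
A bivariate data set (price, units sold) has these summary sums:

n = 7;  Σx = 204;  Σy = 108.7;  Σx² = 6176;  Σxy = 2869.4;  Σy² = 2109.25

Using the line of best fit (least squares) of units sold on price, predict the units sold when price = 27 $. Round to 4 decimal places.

Sxx = Σx² − (Σx)²/n = 6176 − 5945.142857 = 230.857143
Sxy = Σxy − (Σx)(Σy)/n = 2869.4 − 3167.828571 = -298.428571
b = Sxy/Sxx = -298.428571/230.857143 = -1.292698
a = ȳ − b·x̄ = 15.528571 − (-1.292698)·29.142857 = 53.201485
ŷ(27) = a + b·27 = 53.201485 + (-1.292698)·27 = 18.298639

18.2986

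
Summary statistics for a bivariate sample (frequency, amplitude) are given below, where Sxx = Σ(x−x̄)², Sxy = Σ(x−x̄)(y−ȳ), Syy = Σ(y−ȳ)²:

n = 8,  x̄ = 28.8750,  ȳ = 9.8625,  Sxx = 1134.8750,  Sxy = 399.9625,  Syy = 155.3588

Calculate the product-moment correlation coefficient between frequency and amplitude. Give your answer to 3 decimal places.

0.953

r = Sxy/√(Sxx·Syy) = 399.9625/√(176312.81815) = 399.9625/419.896199 = 0.952527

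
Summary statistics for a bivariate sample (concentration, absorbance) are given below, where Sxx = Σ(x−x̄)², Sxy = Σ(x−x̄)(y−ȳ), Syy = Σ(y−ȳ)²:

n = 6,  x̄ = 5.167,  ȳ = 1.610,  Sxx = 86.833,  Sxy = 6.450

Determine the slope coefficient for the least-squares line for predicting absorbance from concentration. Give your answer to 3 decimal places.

b = Sxy/Sxx = 6.45/86.833 = 0.074281

0.074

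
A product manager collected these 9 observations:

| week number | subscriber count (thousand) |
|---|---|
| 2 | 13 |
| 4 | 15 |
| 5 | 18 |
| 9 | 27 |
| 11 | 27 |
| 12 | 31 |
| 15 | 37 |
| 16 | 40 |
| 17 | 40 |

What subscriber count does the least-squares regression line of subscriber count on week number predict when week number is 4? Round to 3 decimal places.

n = 9, Σx = 91, Σy = 248, Σxy = 2963, Σx² = 1161
Sxx = Σx² − (Σx)²/n = 1161 − 920.111111 = 240.888889
Sxy = Σxy − (Σx)(Σy)/n = 2963 − 2507.555556 = 455.444444
b = Sxy/Sxx = 455.444444/240.888889 = 1.890683
a = ȳ − b·x̄ = 27.555556 − 1.890683·10.111111 = 8.438653
ŷ(4) = a + b·4 = 8.438653 + 1.890683·4 = 16.001384

16.001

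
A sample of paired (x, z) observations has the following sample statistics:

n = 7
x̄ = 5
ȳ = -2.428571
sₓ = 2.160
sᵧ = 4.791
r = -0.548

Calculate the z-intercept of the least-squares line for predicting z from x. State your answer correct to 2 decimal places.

3.65

b = r · sᵧ/sₓ = -0.548 · 4.791/2.16 = -1.215494
a = ȳ − b·x̄ = -2.428571 − (-1.215494)·5 = 3.648901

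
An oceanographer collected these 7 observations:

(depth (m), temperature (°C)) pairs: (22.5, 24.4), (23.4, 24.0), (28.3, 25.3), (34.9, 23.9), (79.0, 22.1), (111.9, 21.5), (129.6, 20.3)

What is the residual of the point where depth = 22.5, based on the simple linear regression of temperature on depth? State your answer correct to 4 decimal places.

n = 7, Σx = 429.6, Σy = 161.5, Σxy = 9443.33, Σx² = 38631.48
Sxx = Σx² − (Σx)²/n = 38631.48 − 26365.165714 = 12266.314286
Sxy = Σxy − (Σx)(Σy)/n = 9443.33 − 9911.485714 = -468.155714
b = Sxy/Sxx = -468.155714/12266.314286 = -0.038166
a = ȳ − b·x̄ = 23.071429 − (-0.038166)·61.371429 = 25.413728
ŷ(22.5) = 25.413728 + (-0.038166)·22.5 = 24.554994
residual = y − ŷ = 24.4 − 24.554994 = -0.154994

-0.1550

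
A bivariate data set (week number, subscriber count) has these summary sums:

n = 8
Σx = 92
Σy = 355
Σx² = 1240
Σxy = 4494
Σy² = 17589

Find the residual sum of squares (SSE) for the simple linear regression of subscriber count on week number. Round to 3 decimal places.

905.478

Sxx = Σx² − (Σx)²/n = 1240 − 1058 = 182
Sxy = Σxy − (Σx)(Σy)/n = 4494 − 4082.5 = 411.5
Syy = Σy² − (Σy)²/n = 17589 − 15753.125 = 1835.875
b = Sxy/Sxx = 411.5/182 = 2.260989
SSE = Syy − b·Sxy = 1835.875 − 2.260989·411.5 = 905.478022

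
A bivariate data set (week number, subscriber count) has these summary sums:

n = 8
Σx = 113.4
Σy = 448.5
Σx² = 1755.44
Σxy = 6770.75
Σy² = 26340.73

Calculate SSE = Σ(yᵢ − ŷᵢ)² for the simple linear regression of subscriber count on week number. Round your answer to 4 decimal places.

Sxx = Σx² − (Σx)²/n = 1755.44 − 1607.445 = 147.995
Sxy = Σxy − (Σx)(Σy)/n = 6770.75 − 6357.4875 = 413.2625
Syy = Σy² − (Σy)²/n = 26340.73 − 25144.03125 = 1196.69875
b = Sxy/Sxx = 413.2625/147.995 = 2.792409
SSE = Syy − b·Sxy = 1196.69875 − 2.792409·413.2625 = 42.701021

42.7010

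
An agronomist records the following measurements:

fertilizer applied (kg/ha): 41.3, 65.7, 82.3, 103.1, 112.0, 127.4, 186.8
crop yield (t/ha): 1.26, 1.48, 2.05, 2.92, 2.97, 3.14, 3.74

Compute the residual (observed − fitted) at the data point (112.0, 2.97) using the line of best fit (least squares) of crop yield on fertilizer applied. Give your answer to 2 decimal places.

n = 7, Σx = 718.6, Σy = 17.56, Σxy = 2050.349, Σx² = 87094.08
Sxx = Σx² − (Σx)²/n = 87094.08 − 73769.422857 = 13324.657143
Sxy = Σxy − (Σx)(Σy)/n = 2050.349 − 1802.659429 = 247.689571
b = Sxy/Sxx = 247.689571/13324.657143 = 0.018589
a = ȳ − b·x̄ = 2.508571 − 0.018589·102.657143 = 0.600297
ŷ(112.0) = 0.600297 + 0.018589·112 = 2.682244
residual = y − ŷ = 2.97 − 2.682244 = 0.287756

0.29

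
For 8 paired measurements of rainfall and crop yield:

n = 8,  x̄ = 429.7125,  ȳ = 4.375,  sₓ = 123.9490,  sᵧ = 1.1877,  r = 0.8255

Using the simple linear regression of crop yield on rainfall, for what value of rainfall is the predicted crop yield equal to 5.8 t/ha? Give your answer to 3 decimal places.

b = r · sᵧ/sₓ = 0.8255 · 1.1877/123.949 = 0.007910
a = ȳ − b·x̄ = 4.375 − 0.007910·429.7125 = 0.975940
Set a + b·x = 5.8: x = (5.8 − 0.975940) / 0.007910 = 609.862413

609.862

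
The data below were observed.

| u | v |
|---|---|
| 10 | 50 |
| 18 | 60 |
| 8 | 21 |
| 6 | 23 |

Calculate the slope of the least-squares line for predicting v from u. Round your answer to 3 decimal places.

3.241

n = 4, Σx = 42, Σy = 154, Σxy = 1886, Σx² = 524
Sxx = Σx² − (Σx)²/n = 524 − 441 = 83
Sxy = Σxy − (Σx)(Σy)/n = 1886 − 1617 = 269
b = Sxy/Sxx = 269/83 = 3.240964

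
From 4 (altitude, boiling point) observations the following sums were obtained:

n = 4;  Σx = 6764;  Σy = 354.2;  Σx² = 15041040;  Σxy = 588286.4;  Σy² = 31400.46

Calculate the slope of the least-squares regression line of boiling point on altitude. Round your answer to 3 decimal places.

Sxx = Σx² − (Σx)²/n = 15041040 − 11437924 = 3603116
Sxy = Σxy − (Σx)(Σy)/n = 588286.4 − 598952.2 = -10665.8
b = Sxy/Sxx = -10665.8/3603116 = -0.002960

-0.003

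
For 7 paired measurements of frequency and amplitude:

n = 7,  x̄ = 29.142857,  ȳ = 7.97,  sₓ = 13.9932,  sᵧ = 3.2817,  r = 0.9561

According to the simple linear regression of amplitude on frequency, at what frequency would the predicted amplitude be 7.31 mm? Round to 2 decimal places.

26.20

b = r · sᵧ/sₓ = 0.9561 · 3.2817/13.9932 = 0.224226
a = ȳ − b·x̄ = 7.97 − 0.224226·29.142857 = 1.435426
Set a + b·x = 7.31: x = (7.31 − 1.435426) / 0.224226 = 26.199393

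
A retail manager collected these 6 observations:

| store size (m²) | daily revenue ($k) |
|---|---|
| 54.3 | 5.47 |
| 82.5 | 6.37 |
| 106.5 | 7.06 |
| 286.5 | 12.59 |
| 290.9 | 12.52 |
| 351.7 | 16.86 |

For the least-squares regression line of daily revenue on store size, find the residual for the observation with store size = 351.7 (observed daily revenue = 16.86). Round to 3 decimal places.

1.292

n = 6, Σx = 1172.4, Σy = 60.87, Σxy = 14753.201, Σx² = 311494.94
Sxx = Σx² − (Σx)²/n = 311494.94 − 229086.96 = 82407.98
Sxy = Σxy − (Σx)(Σy)/n = 14753.201 − 11893.998 = 2859.203
b = Sxy/Sxx = 2859.203/82407.98 = 0.034696
a = ȳ − b·x̄ = 10.145 − 0.034696·195.4 = 3.365459
ŷ(351.7) = 3.365459 + 0.034696·351.7 = 15.567939
residual = y − ŷ = 16.86 − 15.567939 = 1.292061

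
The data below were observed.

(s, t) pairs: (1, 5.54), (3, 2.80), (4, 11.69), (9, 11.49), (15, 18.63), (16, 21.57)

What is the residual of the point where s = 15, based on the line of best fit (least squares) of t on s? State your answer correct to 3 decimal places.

-0.698

n = 6, Σx = 48, Σy = 71.72, Σxy = 788.68, Σx² = 588
Sxx = Σx² − (Σx)²/n = 588 − 384 = 204
Sxy = Σxy − (Σx)(Σy)/n = 788.68 − 573.76 = 214.92
b = Sxy/Sxx = 214.92/204 = 1.053529
a = ȳ − b·x̄ = 11.953333 − 1.053529·8 = 3.525098
ŷ(15) = 3.525098 + 1.053529·15 = 19.328039
residual = y − ŷ = 18.63 − 19.328039 = -0.698039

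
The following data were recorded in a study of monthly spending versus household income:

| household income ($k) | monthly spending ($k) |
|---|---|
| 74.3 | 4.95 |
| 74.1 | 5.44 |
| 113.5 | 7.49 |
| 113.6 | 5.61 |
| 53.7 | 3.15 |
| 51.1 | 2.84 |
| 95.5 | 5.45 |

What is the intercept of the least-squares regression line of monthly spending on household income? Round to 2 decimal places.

0.53

n = 7, Σx = 575.8, Σy = 34.93, Σxy = 3093.054, Σx² = 51413.66
Sxx = Σx² − (Σx)²/n = 51413.66 − 47363.662857 = 4049.997143
Sxy = Σxy − (Σx)(Σy)/n = 3093.054 − 2873.242 = 219.812
b = Sxy/Sxx = 219.812/4049.997143 = 0.054275
a = ȳ − b·x̄ = 4.99 − 0.054275·82.257143 = 0.525526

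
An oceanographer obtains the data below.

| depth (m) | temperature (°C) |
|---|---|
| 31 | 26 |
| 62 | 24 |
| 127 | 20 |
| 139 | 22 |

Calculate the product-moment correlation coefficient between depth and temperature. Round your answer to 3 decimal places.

-0.911

n = 4, Σx = 359, Σy = 92, Σxy = 7892, Σx² = 40255, Σy² = 2136
Sxx = Σx² − (Σx)²/n = 40255 − 32220.25 = 8034.75
Sxy = Σxy − (Σx)(Σy)/n = 7892 − 8257 = -365
Syy = Σy² − (Σy)²/n = 2136 − 2116 = 20
r = Sxy/√(Sxx·Syy) = -365/√(160695) = -365/400.867809 = -0.910525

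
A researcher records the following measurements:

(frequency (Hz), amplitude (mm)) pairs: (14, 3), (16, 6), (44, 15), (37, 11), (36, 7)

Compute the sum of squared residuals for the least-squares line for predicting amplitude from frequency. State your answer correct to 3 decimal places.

19.677

n = 5, Σx = 147, Σy = 42, Σxy = 1457, Σx² = 5053, Σy² = 440
Sxx = Σx² − (Σx)²/n = 5053 − 4321.8 = 731.2
Sxy = Σxy − (Σx)(Σy)/n = 1457 − 1234.8 = 222.2
Syy = Σy² − (Σy)²/n = 440 − 352.8 = 87.2
b = Sxy/Sxx = 222.2/731.2 = 0.303884
SSE = Syy − b·Sxy = 87.2 − 0.303884·222.2 = 19.676969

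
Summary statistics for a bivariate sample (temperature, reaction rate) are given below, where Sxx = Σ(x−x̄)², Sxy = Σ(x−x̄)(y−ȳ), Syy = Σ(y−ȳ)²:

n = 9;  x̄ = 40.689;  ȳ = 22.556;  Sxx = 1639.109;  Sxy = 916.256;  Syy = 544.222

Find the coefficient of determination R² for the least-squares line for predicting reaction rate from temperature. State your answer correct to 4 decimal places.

0.9411

R² = Sxy²/(Sxx·Syy) = (916.256)²/(1639.109·544.222) = 0.941130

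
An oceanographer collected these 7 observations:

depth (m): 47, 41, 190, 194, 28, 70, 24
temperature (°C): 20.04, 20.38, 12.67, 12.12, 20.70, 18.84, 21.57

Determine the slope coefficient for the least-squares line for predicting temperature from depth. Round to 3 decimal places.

-0.053

n = 7, Σx = 594, Σy = 126.32, Σxy = 8952.12, Σx² = 83886
Sxx = Σx² − (Σx)²/n = 83886 − 50405.142857 = 33480.857143
Sxy = Σxy − (Σx)(Σy)/n = 8952.12 − 10719.154286 = -1767.034286
b = Sxy/Sxx = -1767.034286/33480.857143 = -0.052777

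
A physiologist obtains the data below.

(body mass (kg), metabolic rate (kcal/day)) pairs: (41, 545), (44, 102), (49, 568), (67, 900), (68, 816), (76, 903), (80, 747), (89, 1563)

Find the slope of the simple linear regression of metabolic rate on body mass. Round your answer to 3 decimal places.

19.603

n = 8, Σx = 514, Σy = 6144, Σxy = 437948, Σx² = 35228
Sxx = Σx² − (Σx)²/n = 35228 − 33024.5 = 2203.5
Sxy = Σxy − (Σx)(Σy)/n = 437948 − 394752 = 43196
b = Sxy/Sxx = 43196/2203.5 = 19.603358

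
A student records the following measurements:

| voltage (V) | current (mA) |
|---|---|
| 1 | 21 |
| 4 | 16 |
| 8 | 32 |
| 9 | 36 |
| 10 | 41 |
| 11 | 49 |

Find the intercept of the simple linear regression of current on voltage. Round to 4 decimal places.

11.7661

n = 6, Σx = 43, Σy = 195, Σxy = 1614, Σx² = 383
Sxx = Σx² − (Σx)²/n = 383 − 308.166667 = 74.833333
Sxy = Σxy − (Σx)(Σy)/n = 1614 − 1397.5 = 216.5
b = Sxy/Sxx = 216.5/74.833333 = 2.893096
a = ȳ − b·x̄ = 32.5 − 2.893096·7.166667 = 11.766147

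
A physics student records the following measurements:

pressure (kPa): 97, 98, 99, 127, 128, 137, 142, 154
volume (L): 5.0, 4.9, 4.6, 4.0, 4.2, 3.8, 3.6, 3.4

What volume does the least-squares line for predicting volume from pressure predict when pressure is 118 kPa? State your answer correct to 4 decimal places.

4.3127

n = 8, Σx = 982, Σy = 33.5, Σxy = 4021.6, Σx² = 123976
Sxx = Σx² − (Σx)²/n = 123976 − 120540.5 = 3435.5
Sxy = Σxy − (Σx)(Σy)/n = 4021.6 − 4112.125 = -90.525
b = Sxy/Sxx = -90.525/3435.5 = -0.026350
a = ȳ − b·x̄ = 4.1875 − (-0.026350)·122.75 = 7.421947
ŷ(118) = a + b·118 = 7.421947 + (-0.026350)·118 = 4.312662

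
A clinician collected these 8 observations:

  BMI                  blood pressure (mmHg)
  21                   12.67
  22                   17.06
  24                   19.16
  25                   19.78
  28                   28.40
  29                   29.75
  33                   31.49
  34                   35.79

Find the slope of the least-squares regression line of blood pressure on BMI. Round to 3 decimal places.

n = 8, Σx = 216, Σy = 194.1, Σxy = 5509.71, Σx² = 5996
Sxx = Σx² − (Σx)²/n = 5996 − 5832 = 164
Sxy = Σxy − (Σx)(Σy)/n = 5509.71 − 5240.7 = 269.01
b = Sxy/Sxx = 269.01/164 = 1.640305

1.640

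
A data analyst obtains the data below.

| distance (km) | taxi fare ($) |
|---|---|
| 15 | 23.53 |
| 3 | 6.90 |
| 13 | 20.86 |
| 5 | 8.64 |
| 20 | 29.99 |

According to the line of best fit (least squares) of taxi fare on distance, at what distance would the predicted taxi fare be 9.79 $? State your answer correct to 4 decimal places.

5.3389

n = 5, Σx = 56, Σy = 89.92, Σxy = 1287.83, Σx² = 828
Sxx = Σx² − (Σx)²/n = 828 − 627.2 = 200.8
Sxy = Σxy − (Σx)(Σy)/n = 1287.83 − 1007.104 = 280.726
b = Sxy/Sxx = 280.726/200.8 = 1.398038
a = ȳ − b·x̄ = 17.984 − 1.398038·11.2 = 2.325976
Set a + b·x = 9.79: x = (9.79 − 2.325976) / 1.398038 = 5.338928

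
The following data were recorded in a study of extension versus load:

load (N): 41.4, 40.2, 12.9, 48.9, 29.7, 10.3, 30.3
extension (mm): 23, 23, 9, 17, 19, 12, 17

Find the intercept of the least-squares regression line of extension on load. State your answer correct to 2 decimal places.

8.40

n = 7, Σx = 213.7, Σy = 120, Σxy = 4027.2, Σx² = 7793.89
Sxx = Σx² − (Σx)²/n = 7793.89 − 6523.955714 = 1269.934286
Sxy = Σxy − (Σx)(Σy)/n = 4027.2 − 3663.428571 = 363.771429
b = Sxy/Sxx = 363.771429/1269.934286 = 0.286449
a = ȳ − b·x̄ = 17.142857 − 0.286449·30.528571 = 8.397978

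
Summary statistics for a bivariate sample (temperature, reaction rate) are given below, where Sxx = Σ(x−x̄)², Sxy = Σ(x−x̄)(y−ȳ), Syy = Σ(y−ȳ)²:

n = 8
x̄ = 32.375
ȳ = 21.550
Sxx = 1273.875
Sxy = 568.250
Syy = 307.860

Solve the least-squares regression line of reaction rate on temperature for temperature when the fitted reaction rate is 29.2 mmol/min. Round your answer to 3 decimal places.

b = Sxy/Sxx = 568.25/1273.875 = 0.446080
a = ȳ − b·x̄ = 21.55 − 0.446080·32.375 = 7.108164
Set a + b·x = 29.2: x = (29.2 − 7.108164) / 0.446080 = 49.524395

49.524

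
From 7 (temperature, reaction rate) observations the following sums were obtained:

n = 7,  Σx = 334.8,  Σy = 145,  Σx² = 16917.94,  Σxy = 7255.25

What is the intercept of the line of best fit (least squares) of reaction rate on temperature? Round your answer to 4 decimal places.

3.7956

Sxx = Σx² − (Σx)²/n = 16917.94 − 16013.005714 = 904.934286
Sxy = Σxy − (Σx)(Σy)/n = 7255.25 − 6935.142857 = 320.107143
b = Sxy/Sxx = 320.107143/904.934286 = 0.353735
a = ȳ − b·x̄ = 20.714286 − 0.353735·47.828571 = 3.795635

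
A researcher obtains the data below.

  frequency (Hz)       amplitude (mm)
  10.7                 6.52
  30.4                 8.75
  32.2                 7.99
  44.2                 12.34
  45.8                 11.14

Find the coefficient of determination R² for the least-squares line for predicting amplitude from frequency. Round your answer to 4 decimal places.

0.8410

n = 5, Σx = 163.3, Σy = 46.74, Σxy = 1648.682, Σx² = 6126.77, Σy² = 459.2882
Sxx = Σx² − (Σx)²/n = 6126.77 − 5333.378 = 793.392
Sxy = Σxy − (Σx)(Σy)/n = 1648.682 − 1526.5284 = 122.1536
Syy = Σy² − (Σy)²/n = 459.2882 − 436.92552 = 22.36268
R² = Sxy²/(Sxx·Syy) = (122.1536)²/(793.392·22.36268) = 0.841009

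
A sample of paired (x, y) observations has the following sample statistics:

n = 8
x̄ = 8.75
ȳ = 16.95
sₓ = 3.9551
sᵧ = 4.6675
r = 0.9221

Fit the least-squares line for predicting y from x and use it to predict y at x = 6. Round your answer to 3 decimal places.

b = r · sᵧ/sₓ = 0.9221 · 4.6675/3.9551 = 1.088190
a = ȳ − b·x̄ = 16.95 − 1.088190·8.75 = 7.428334
ŷ(6) = a + b·6 = 7.428334 + 1.088190·6 = 13.957476

13.957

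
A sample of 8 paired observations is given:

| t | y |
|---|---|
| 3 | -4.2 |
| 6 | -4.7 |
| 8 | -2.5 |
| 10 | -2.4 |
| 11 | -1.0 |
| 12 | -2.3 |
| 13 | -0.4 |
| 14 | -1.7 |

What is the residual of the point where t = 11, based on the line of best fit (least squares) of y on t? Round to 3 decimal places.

0.945

n = 8, Σx = 77, Σy = -19.2, Σxy = -152.4, Σx² = 839
Sxx = Σx² − (Σx)²/n = 839 − 741.125 = 97.875
Sxy = Σxy − (Σx)(Σy)/n = -152.4 − (-184.8) = 32.4
b = Sxy/Sxx = 32.4/97.875 = 0.331034
a = ȳ − b·x̄ = -2.4 − 0.331034·9.625 = -5.586207
ŷ(11) = -5.586207 + 0.331034·11 = -1.944828
residual = y − ŷ = -1.0 − (-1.944828) = 0.944828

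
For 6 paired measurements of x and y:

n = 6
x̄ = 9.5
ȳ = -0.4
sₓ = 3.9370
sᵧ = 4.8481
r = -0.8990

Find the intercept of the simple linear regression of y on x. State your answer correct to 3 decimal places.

b = r · sᵧ/sₓ = -0.899 · 4.8481/3.937 = -1.107046
a = ȳ − b·x̄ = -0.4 − (-1.107046)·9.5 = 10.116941

10.117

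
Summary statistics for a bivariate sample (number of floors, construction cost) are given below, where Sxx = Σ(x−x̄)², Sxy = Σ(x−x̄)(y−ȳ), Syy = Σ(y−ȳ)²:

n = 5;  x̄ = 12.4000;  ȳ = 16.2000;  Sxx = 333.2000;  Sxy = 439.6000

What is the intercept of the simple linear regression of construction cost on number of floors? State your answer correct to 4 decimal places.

b = Sxy/Sxx = 439.6/333.2 = 1.319328
a = ȳ − b·x̄ = 16.2 − 1.319328·12.4 = -0.159664

-0.1597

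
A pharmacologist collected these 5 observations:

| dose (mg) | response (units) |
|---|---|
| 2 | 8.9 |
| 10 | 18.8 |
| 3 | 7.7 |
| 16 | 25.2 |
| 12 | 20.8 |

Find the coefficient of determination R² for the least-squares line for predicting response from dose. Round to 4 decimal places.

0.9830

n = 5, Σx = 43, Σy = 81.4, Σxy = 881.7, Σx² = 513, Σy² = 1559.62
Sxx = Σx² − (Σx)²/n = 513 − 369.8 = 143.2
Sxy = Σxy − (Σx)(Σy)/n = 881.7 − 700.04 = 181.66
Syy = Σy² − (Σy)²/n = 1559.62 − 1325.192 = 234.428
R² = Sxy²/(Sxx·Syy) = (181.66)²/(143.2·234.428) = 0.983029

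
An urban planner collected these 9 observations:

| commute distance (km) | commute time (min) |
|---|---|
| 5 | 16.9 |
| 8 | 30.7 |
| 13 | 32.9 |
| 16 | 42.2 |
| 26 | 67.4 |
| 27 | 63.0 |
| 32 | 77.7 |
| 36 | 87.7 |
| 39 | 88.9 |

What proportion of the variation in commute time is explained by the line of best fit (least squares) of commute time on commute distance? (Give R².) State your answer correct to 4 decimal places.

n = 9, Σx = 202, Σy = 507.4, Σxy = 13997.1, Σx² = 5760, Σy² = 34234.9
Sxx = Σx² − (Σx)²/n = 5760 − 4533.777778 = 1226.222222
Sxy = Σxy − (Σx)(Σy)/n = 13997.1 − 11388.311111 = 2608.788889
Syy = Σy² − (Σy)²/n = 34234.9 − 28606.084444 = 5628.815556
R² = Sxy²/(Sxx·Syy) = (2608.788889)²/(1226.222222·5628.815556) = 0.986034

0.9860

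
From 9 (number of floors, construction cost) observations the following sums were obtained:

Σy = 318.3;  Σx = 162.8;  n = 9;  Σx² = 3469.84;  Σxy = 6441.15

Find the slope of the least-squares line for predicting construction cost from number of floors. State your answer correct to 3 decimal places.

1.302

Sxx = Σx² − (Σx)²/n = 3469.84 − 2944.871111 = 524.968889
Sxy = Σxy − (Σx)(Σy)/n = 6441.15 − 5757.693333 = 683.456667
b = Sxy/Sxx = 683.456667/524.968889 = 1.301899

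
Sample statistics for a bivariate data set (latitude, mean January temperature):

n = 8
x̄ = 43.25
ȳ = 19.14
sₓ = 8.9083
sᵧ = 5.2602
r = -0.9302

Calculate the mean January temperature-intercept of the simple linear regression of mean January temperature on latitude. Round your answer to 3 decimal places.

42.896

b = r · sᵧ/sₓ = -0.9302 · 5.2602/8.9083 = -0.549267
a = ȳ − b·x̄ = 19.14 − (-0.549267)·43.25 = 42.895811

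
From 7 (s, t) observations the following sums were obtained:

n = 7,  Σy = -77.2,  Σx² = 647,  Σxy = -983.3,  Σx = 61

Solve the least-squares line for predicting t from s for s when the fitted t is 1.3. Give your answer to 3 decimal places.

4.132

Sxx = Σx² − (Σx)²/n = 647 − 531.571429 = 115.428571
Sxy = Σxy − (Σx)(Σy)/n = -983.3 − (-672.742857) = -310.557143
b = Sxy/Sxx = -310.557143/115.428571 = -2.690470
a = ȳ − b·x̄ = -11.028571 − (-2.690470)·8.714286 = 12.416955
Set a + b·x = 1.3: x = (1.3 − 12.416955) / (-2.690470) = 4.131975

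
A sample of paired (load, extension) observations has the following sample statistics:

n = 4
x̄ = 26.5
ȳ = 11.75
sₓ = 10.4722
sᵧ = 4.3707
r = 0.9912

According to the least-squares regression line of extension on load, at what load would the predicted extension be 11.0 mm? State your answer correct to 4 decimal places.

b = r · sᵧ/sₓ = 0.9912 · 4.3707/10.4722 = 0.413689
a = ȳ − b·x̄ = 11.75 − 0.413689·26.5 = 0.787232
Set a + b·x = 11.0: x = (11.0 − 0.787232) / 0.413689 = 24.687046

24.6870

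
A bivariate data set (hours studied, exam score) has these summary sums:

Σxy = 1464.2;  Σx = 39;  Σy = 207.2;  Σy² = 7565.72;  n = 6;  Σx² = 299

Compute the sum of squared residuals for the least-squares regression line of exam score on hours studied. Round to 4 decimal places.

Sxx = Σx² − (Σx)²/n = 299 − 253.5 = 45.5
Sxy = Σxy − (Σx)(Σy)/n = 1464.2 − 1346.8 = 117.4
Syy = Σy² − (Σy)²/n = 7565.72 − 7155.306667 = 410.413333
b = Sxy/Sxx = 117.4/45.5 = 2.580220
SSE = Syy − b·Sxy = 410.413333 − 2.580220·117.4 = 107.495531

107.4955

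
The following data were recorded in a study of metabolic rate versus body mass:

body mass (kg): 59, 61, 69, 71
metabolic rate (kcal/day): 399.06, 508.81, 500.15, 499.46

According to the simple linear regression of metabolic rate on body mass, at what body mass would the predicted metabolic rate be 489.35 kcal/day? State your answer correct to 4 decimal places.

67.2860

n = 4, Σx = 260, Σy = 1907.48, Σxy = 124553.96, Σx² = 17004
Sxx = Σx² − (Σx)²/n = 17004 − 16900 = 104
Sxy = Σxy − (Σx)(Σy)/n = 124553.96 − 123986.2 = 567.76
b = Sxy/Sxx = 567.76/104 = 5.459231
a = ȳ − b·x̄ = 476.87 − 5.459231·65 = 122.02
Set a + b·x = 489.35: x = (489.35 − 122.02) / 5.459231 = 67.286036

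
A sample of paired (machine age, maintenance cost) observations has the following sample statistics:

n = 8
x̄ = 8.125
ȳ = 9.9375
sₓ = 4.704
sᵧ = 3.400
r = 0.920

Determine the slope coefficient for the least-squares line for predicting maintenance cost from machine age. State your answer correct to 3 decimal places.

b = r · sᵧ/sₓ = 0.92 · 3.4/4.704 = 0.664966

0.665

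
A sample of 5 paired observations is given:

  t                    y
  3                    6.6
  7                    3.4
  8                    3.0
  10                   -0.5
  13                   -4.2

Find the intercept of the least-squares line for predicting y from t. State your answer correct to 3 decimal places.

n = 5, Σx = 41, Σy = 8.3, Σxy = 8, Σx² = 391
Sxx = Σx² − (Σx)²/n = 391 − 336.2 = 54.8
Sxy = Σxy − (Σx)(Σy)/n = 8 − 68.06 = -60.06
b = Sxy/Sxx = -60.06/54.8 = -1.095985
a = ȳ − b·x̄ = 1.66 − (-1.095985)·8.2 = 10.647080

10.647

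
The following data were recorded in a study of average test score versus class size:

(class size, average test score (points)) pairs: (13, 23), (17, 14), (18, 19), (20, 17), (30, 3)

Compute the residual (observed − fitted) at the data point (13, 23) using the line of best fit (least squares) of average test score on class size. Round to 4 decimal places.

n = 5, Σx = 98, Σy = 76, Σxy = 1309, Σx² = 2082
Sxx = Σx² − (Σx)²/n = 2082 − 1920.8 = 161.2
Sxy = Σxy − (Σx)(Σy)/n = 1309 − 1489.6 = -180.6
b = Sxy/Sxx = -180.6/161.2 = -1.120347
a = ȳ − b·x̄ = 15.2 − (-1.120347)·19.6 = 37.158809
ŷ(13) = 37.158809 + (-1.120347)·13 = 22.594293
residual = y − ŷ = 23 − 22.594293 = 0.405707

0.4057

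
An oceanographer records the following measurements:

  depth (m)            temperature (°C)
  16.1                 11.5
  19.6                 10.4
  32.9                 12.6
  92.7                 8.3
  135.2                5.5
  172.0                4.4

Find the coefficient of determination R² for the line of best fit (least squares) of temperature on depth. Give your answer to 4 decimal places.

0.9169

n = 6, Σx = 468.5, Σy = 52.7, Σxy = 3073.34, Σx² = 58182.11, Σy² = 517.67
Sxx = Σx² − (Σx)²/n = 58182.11 − 36582.041667 = 21600.068333
Sxy = Σxy − (Σx)(Σy)/n = 3073.34 − 4114.991667 = -1041.651667
Syy = Σy² − (Σy)²/n = 517.67 − 462.881667 = 54.788333
R² = Sxy²/(Sxx·Syy) = (-1041.651667)²/(21600.068333·54.788333) = 0.916857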